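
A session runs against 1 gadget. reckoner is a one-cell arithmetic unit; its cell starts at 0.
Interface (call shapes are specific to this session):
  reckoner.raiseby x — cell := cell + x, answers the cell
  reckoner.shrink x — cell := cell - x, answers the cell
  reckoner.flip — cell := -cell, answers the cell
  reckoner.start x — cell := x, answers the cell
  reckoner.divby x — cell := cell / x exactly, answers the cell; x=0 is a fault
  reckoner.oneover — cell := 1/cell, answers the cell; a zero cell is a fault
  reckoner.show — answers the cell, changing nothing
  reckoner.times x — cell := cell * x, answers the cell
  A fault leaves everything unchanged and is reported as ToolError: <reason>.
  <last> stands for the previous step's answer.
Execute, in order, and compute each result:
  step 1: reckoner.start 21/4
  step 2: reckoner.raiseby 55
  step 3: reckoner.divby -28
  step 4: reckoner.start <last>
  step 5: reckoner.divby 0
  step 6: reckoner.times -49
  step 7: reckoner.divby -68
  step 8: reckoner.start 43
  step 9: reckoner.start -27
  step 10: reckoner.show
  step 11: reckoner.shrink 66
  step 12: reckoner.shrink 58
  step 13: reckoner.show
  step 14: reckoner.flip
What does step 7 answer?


Answer: -1687/1088

Derivation:
==> start(x=21/4)
<== 21/4
==> raiseby(x=55)
<== 241/4
==> divby(x=-28)
<== -241/112
==> start(x=<last>)
<== -241/112
==> divby(x=0)
<== ToolError: division by zero
==> times(x=-49)
<== 1687/16
==> divby(x=-68)
<== -1687/1088
==> start(x=43)
<== 43
==> start(x=-27)
<== -27
==> show()
<== -27
==> shrink(x=66)
<== -93
==> shrink(x=58)
<== -151
==> show()
<== -151
==> flip()
<== 151


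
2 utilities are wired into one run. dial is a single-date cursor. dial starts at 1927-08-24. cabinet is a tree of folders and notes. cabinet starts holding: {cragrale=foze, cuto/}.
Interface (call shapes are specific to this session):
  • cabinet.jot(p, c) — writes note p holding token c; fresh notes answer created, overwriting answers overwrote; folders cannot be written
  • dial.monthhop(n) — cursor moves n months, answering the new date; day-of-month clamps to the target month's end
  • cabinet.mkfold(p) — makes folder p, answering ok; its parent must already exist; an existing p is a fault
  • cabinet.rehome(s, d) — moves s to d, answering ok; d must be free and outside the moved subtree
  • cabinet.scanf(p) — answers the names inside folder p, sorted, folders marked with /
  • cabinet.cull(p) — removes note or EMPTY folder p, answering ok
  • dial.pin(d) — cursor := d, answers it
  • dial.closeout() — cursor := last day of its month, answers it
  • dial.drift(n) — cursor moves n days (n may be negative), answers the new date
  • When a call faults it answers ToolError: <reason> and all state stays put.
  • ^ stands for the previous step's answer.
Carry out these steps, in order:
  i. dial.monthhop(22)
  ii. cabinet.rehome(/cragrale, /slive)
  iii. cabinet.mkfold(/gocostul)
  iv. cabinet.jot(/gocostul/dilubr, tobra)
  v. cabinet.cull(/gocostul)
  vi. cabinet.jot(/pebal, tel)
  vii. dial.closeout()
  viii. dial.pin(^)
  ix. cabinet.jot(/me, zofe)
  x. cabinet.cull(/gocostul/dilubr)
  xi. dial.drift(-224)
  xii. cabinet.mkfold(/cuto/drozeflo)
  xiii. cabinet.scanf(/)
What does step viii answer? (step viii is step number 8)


Answer: 1929-06-30

Derivation:
>> monthhop(22)
<< 1929-06-24
>> rehome(/cragrale, /slive)
<< ok
>> mkfold(/gocostul)
<< ok
>> jot(/gocostul/dilubr, tobra)
<< created
>> cull(/gocostul)
<< ToolError: not empty
>> jot(/pebal, tel)
<< created
>> closeout()
<< 1929-06-30
>> pin(^)
<< 1929-06-30
>> jot(/me, zofe)
<< created
>> cull(/gocostul/dilubr)
<< ok
>> drift(-224)
<< 1928-11-18
>> mkfold(/cuto/drozeflo)
<< ok
>> scanf(/)
<< [cuto/, gocostul/, me, pebal, slive]


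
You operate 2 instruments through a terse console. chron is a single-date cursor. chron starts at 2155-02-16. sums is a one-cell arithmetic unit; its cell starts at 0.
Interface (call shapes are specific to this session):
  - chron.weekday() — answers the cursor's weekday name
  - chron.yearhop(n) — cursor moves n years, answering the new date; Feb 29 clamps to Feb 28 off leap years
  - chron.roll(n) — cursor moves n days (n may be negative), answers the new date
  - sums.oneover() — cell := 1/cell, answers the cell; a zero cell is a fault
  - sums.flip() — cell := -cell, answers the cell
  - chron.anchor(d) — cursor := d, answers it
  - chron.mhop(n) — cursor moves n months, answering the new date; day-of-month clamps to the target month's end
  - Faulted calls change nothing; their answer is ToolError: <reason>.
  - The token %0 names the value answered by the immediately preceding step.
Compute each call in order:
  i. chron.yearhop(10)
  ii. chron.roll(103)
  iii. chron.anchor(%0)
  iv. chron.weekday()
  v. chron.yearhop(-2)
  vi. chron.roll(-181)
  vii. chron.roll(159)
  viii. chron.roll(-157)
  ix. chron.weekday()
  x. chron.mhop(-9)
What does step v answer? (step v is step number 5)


Answer: 2163-05-30

Derivation:
Act: chron.yearhop[n='10']
Obs: 2165-02-16
Act: chron.roll[n='103']
Obs: 2165-05-30
Act: chron.anchor[d='%0']
Obs: 2165-05-30
Act: chron.weekday[]
Obs: Thursday
Act: chron.yearhop[n='-2']
Obs: 2163-05-30
Act: chron.roll[n='-181']
Obs: 2162-11-30
Act: chron.roll[n='159']
Obs: 2163-05-08
Act: chron.roll[n='-157']
Obs: 2162-12-02
Act: chron.weekday[]
Obs: Thursday
Act: chron.mhop[n='-9']
Obs: 2162-03-02


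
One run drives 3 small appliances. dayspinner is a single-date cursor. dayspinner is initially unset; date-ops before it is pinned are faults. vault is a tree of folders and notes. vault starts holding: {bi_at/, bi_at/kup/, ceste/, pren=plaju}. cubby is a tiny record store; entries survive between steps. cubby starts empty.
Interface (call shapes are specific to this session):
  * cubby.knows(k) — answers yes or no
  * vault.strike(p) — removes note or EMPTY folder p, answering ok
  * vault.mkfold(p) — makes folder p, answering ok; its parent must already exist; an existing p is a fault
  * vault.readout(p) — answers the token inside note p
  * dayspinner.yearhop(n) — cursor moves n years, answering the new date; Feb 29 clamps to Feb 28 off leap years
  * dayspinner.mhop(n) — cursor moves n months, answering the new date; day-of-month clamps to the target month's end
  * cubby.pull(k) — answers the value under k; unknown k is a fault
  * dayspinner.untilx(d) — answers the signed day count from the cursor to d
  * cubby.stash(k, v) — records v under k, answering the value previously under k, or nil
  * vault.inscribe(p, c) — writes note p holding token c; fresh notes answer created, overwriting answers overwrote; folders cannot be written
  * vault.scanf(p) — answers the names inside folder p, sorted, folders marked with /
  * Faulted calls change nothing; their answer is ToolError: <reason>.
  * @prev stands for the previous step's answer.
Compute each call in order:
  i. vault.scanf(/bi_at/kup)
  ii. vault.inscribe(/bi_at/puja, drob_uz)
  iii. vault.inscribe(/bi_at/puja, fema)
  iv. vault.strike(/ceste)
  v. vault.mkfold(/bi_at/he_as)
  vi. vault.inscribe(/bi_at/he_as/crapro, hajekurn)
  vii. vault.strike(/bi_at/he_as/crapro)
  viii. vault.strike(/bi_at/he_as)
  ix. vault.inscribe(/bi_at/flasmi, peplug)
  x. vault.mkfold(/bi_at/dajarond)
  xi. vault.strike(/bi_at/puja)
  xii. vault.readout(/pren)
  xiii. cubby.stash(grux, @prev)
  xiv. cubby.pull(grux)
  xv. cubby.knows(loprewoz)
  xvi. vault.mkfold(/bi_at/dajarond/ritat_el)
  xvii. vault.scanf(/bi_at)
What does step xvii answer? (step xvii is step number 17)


Now I run scanf using p='/bi_at/kup', yielding [].
Then inscribe using p='/bi_at/puja', c='drob_uz', and get created.
I run inscribe using p='/bi_at/puja', c='fema': overwrote.
Next I call strike using p='/ceste', and get ok.
I call mkfold using p='/bi_at/he_as', — result: ok.
Then inscribe using p='/bi_at/he_as/crapro', c='hajekurn', and get created.
Next I call strike using p='/bi_at/he_as/crapro', and observe ok.
I invoke strike using p='/bi_at/he_as', yielding ok.
I invoke inscribe using p='/bi_at/flasmi', c='peplug', which returns created.
I run mkfold using p='/bi_at/dajarond', which returns ok.
Now I run strike using p='/bi_at/puja': ok.
Next I call readout using p='/pren', → plaju.
Next I call stash using k='grux', v='@prev', and get nil.
I try pull using k='grux': plaju.
Now I run knows using k='loprewoz', yielding no.
Calling mkfold using p='/bi_at/dajarond/ritat_el', and see ok.
Invoking scanf using p='/bi_at', giving [dajarond/, flasmi, kup/].

Answer: [dajarond/, flasmi, kup/]


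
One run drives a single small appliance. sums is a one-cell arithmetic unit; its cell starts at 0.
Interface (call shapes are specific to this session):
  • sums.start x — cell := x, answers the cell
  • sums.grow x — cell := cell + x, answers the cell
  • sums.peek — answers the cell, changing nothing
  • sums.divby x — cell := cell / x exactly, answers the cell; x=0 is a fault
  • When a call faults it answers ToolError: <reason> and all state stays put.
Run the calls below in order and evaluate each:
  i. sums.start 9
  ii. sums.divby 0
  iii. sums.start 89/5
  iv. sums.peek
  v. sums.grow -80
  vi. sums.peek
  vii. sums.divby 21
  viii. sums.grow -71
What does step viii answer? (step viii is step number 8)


==> sums.start(x=9)
<== 9
==> sums.divby(x=0)
<== ToolError: division by zero
==> sums.start(x=89/5)
<== 89/5
==> sums.peek()
<== 89/5
==> sums.grow(x=-80)
<== -311/5
==> sums.peek()
<== -311/5
==> sums.divby(x=21)
<== -311/105
==> sums.grow(x=-71)
<== -7766/105

Answer: -7766/105


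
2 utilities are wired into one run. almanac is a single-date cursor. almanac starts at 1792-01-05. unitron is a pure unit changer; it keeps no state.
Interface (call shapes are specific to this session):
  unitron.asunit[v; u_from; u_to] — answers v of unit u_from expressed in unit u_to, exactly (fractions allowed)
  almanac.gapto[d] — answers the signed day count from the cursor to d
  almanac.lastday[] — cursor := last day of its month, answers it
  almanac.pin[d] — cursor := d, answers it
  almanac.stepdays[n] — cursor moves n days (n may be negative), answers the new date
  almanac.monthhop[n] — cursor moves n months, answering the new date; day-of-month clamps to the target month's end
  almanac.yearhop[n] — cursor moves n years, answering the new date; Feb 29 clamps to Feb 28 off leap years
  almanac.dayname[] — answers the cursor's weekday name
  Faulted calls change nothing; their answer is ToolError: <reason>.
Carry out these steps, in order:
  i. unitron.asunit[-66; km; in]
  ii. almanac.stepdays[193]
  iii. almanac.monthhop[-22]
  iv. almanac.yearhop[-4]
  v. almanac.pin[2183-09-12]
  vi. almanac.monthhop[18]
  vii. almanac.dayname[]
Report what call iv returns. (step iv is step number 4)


~$ unitron.asunit v→-66 u_from→km u_to→in
:: -330000000/127
~$ almanac.stepdays n→193
:: 1792-07-16
~$ almanac.monthhop n→-22
:: 1790-09-16
~$ almanac.yearhop n→-4
:: 1786-09-16
~$ almanac.pin d→2183-09-12
:: 2183-09-12
~$ almanac.monthhop n→18
:: 2185-03-12
~$ almanac.dayname
:: Saturday

Answer: 1786-09-16


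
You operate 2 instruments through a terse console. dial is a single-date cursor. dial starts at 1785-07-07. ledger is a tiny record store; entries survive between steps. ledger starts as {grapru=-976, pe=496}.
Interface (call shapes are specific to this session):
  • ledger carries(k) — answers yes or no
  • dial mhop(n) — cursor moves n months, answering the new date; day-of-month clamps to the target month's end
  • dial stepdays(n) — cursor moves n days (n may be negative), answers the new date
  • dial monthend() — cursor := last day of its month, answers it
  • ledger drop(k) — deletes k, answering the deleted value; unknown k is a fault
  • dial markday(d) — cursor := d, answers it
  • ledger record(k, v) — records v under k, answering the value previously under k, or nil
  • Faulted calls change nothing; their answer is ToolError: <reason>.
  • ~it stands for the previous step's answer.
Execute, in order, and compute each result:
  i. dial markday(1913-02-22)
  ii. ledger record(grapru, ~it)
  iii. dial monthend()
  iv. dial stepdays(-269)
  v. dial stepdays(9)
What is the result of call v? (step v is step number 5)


Do: dial markday[d='1913-02-22']
See: 1913-02-22
Do: ledger record[k='grapru'; v='~it']
See: -976
Do: dial monthend[]
See: 1913-02-28
Do: dial stepdays[n='-269']
See: 1912-06-04
Do: dial stepdays[n='9']
See: 1912-06-13

Answer: 1912-06-13


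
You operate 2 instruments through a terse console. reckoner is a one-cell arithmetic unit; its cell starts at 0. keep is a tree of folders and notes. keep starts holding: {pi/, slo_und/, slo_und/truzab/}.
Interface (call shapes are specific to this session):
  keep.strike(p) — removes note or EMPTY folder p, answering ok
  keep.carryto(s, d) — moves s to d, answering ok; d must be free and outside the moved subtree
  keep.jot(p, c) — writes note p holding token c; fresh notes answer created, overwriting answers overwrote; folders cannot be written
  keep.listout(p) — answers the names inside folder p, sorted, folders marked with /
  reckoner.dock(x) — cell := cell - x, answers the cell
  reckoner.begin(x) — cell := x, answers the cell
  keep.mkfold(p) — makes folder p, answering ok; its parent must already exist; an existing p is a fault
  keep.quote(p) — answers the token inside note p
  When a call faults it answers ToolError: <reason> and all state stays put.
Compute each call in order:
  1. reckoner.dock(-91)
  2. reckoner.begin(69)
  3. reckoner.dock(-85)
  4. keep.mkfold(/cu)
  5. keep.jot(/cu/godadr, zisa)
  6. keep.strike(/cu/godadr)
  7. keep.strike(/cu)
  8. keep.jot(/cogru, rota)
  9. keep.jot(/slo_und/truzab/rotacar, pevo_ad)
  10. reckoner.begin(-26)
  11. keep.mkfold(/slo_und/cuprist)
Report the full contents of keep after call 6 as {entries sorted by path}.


Answer: {cu/, pi/, slo_und/, slo_und/truzab/}

Derivation:
Step: dock[x=-91]
Result: 91
Step: begin[x=69]
Result: 69
Step: dock[x=-85]
Result: 154
Step: mkfold[p=/cu]
Result: ok
Step: jot[p=/cu/godadr; c=zisa]
Result: created
Step: strike[p=/cu/godadr]
Result: ok
Step: strike[p=/cu]
Result: ok
Step: jot[p=/cogru; c=rota]
Result: created
Step: jot[p=/slo_und/truzab/rotacar; c=pevo_ad]
Result: created
Step: begin[x=-26]
Result: -26
Step: mkfold[p=/slo_und/cuprist]
Result: ok


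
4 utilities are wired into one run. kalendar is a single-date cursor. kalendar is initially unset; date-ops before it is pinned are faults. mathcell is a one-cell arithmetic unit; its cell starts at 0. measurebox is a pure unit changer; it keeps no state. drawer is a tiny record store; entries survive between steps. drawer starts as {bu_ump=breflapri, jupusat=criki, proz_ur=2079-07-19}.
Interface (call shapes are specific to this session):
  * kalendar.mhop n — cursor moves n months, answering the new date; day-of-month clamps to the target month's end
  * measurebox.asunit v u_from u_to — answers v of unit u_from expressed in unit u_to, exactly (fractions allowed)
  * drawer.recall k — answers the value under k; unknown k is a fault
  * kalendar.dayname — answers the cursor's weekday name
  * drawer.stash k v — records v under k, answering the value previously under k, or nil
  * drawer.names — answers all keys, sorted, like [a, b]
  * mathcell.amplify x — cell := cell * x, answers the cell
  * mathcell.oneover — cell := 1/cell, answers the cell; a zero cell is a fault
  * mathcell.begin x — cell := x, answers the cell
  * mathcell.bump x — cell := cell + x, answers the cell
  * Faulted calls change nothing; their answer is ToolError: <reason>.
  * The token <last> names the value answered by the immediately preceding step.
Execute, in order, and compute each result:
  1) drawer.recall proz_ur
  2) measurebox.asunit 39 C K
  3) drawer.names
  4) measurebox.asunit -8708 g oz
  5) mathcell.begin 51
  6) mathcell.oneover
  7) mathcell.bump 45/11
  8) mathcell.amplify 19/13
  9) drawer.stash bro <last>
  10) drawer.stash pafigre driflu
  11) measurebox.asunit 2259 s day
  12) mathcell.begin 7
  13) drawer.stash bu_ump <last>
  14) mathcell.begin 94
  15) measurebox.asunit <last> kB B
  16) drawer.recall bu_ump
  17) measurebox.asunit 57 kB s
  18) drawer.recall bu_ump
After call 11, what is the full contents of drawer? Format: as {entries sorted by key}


Answer: {bro=43814/7293, bu_ump=breflapri, jupusat=criki, pafigre=driflu, proz_ur=2079-07-19}

Derivation:
CALL recall[k=proz_ur]
RET  2079-07-19
CALL asunit[v=39; u_from=C; u_to=K]
RET  6243/20
CALL names[]
RET  [bu_ump, jupusat, proz_ur]
CALL asunit[v=-8708; u_from=g; u_to=oz]
RET  -1990400000/6479891
CALL begin[x=51]
RET  51
CALL oneover[]
RET  1/51
CALL bump[x=45/11]
RET  2306/561
CALL amplify[x=19/13]
RET  43814/7293
CALL stash[k=bro; v=<last>]
RET  nil
CALL stash[k=pafigre; v=driflu]
RET  nil
CALL asunit[v=2259; u_from=s; u_to=day]
RET  251/9600
CALL begin[x=7]
RET  7
CALL stash[k=bu_ump; v=<last>]
RET  breflapri
CALL begin[x=94]
RET  94
CALL asunit[v=<last>; u_from=kB; u_to=B]
RET  94000
CALL recall[k=bu_ump]
RET  7
CALL asunit[v=57; u_from=kB; u_to=s]
RET  ToolError: incompatible units
CALL recall[k=bu_ump]
RET  7


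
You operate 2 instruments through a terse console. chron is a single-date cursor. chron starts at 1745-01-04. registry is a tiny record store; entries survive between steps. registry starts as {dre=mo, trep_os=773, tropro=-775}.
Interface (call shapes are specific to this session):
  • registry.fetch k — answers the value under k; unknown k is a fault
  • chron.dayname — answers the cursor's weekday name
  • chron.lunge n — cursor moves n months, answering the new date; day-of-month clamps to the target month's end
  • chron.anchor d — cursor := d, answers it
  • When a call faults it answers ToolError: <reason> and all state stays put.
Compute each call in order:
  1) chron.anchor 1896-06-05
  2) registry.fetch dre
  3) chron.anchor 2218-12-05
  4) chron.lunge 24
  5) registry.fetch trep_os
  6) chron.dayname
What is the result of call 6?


Answer: Tuesday

Derivation:
[in] chron.anchor d→1896-06-05
[out] 1896-06-05
[in] registry.fetch k→dre
[out] mo
[in] chron.anchor d→2218-12-05
[out] 2218-12-05
[in] chron.lunge n→24
[out] 2220-12-05
[in] registry.fetch k→trep_os
[out] 773
[in] chron.dayname
[out] Tuesday


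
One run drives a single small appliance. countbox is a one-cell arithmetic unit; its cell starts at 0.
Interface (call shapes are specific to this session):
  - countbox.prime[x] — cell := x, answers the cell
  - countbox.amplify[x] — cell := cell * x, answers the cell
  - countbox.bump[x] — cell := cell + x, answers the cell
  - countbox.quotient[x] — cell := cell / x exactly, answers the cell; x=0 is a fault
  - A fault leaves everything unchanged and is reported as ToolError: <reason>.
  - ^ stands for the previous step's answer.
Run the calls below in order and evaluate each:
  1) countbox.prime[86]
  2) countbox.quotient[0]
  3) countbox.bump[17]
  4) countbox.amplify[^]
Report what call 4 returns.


Answer: 10609

Derivation:
! 1. countbox.prime(86) -> 86
! 2. countbox.quotient(0) -> ToolError: division by zero
! 3. countbox.bump(17) -> 103
! 4. countbox.amplify(^) -> 10609


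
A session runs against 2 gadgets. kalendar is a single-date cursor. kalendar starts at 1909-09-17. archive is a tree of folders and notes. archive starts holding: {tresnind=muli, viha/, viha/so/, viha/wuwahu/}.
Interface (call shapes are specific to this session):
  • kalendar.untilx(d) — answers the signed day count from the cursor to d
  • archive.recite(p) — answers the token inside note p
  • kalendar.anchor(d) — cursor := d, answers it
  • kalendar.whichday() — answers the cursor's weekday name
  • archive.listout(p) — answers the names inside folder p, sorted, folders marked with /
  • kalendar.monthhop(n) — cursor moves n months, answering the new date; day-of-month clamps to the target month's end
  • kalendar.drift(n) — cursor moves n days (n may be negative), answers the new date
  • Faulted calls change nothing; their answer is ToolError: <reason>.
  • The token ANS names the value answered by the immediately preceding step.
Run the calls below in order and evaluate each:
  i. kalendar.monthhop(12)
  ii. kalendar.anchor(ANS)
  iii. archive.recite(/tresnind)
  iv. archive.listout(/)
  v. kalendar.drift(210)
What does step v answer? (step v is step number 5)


> monthhop n: 12
= 1910-09-17
> anchor d: ANS
= 1910-09-17
> recite p: /tresnind
= muli
> listout p: /
= [tresnind, viha/]
> drift n: 210
= 1911-04-15

Answer: 1911-04-15


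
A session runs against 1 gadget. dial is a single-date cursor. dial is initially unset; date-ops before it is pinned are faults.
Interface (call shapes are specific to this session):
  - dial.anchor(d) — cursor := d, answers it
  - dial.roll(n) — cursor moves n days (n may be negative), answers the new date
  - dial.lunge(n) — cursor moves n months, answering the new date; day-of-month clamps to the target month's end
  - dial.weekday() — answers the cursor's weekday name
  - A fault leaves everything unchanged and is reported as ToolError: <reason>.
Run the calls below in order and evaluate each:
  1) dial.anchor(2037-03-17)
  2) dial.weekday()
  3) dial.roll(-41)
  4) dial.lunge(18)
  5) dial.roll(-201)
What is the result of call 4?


Answer: 2038-08-04

Derivation:
// 1. anchor(d=2037-03-17) -> 2037-03-17
// 2. weekday() -> Tuesday
// 3. roll(n=-41) -> 2037-02-04
// 4. lunge(n=18) -> 2038-08-04
// 5. roll(n=-201) -> 2038-01-15


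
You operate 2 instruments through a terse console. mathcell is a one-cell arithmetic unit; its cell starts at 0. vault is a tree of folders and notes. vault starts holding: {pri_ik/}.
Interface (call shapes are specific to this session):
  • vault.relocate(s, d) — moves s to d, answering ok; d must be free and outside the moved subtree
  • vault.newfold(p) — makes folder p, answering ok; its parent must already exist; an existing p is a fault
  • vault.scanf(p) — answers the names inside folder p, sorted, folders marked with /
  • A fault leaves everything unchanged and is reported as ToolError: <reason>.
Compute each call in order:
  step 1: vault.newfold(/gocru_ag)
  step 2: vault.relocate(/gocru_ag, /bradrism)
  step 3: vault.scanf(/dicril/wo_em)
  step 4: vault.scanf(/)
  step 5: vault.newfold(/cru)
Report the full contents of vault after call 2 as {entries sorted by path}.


Answer: {bradrism/, pri_ik/}

Derivation:
% vault.newfold p=/gocru_ag
= ok
% vault.relocate s=/gocru_ag d=/bradrism
= ok
% vault.scanf p=/dicril/wo_em
= ToolError: not found
% vault.scanf p=/
= [bradrism/, pri_ik/]
% vault.newfold p=/cru
= ok


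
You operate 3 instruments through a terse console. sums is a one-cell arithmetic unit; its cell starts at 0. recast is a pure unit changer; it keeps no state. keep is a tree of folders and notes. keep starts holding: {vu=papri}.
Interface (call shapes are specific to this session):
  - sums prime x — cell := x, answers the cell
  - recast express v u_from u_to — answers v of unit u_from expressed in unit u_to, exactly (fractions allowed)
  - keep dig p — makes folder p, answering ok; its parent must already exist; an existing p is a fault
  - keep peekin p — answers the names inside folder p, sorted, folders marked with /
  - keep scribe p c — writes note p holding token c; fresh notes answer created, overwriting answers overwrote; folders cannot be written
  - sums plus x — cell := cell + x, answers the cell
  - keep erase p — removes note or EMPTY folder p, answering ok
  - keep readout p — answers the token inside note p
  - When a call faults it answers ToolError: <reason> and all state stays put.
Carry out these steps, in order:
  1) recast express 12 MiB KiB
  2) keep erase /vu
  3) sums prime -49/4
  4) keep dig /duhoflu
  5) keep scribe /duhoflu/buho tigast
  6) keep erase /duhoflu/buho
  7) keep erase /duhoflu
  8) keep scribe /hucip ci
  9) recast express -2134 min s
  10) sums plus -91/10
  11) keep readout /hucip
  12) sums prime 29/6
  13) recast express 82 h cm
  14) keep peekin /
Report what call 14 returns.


Answer: [hucip]

Derivation:
·→ recast express(v→12, u_from→MiB, u_to→KiB)
·← 12288
·→ keep erase(p→/vu)
·← ok
·→ sums prime(x→-49/4)
·← -49/4
·→ keep dig(p→/duhoflu)
·← ok
·→ keep scribe(p→/duhoflu/buho, c→tigast)
·← created
·→ keep erase(p→/duhoflu/buho)
·← ok
·→ keep erase(p→/duhoflu)
·← ok
·→ keep scribe(p→/hucip, c→ci)
·← created
·→ recast express(v→-2134, u_from→min, u_to→s)
·← -128040
·→ sums plus(x→-91/10)
·← -427/20
·→ keep readout(p→/hucip)
·← ci
·→ sums prime(x→29/6)
·← 29/6
·→ recast express(v→82, u_from→h, u_to→cm)
·← ToolError: incompatible units
·→ keep peekin(p→/)
·← [hucip]


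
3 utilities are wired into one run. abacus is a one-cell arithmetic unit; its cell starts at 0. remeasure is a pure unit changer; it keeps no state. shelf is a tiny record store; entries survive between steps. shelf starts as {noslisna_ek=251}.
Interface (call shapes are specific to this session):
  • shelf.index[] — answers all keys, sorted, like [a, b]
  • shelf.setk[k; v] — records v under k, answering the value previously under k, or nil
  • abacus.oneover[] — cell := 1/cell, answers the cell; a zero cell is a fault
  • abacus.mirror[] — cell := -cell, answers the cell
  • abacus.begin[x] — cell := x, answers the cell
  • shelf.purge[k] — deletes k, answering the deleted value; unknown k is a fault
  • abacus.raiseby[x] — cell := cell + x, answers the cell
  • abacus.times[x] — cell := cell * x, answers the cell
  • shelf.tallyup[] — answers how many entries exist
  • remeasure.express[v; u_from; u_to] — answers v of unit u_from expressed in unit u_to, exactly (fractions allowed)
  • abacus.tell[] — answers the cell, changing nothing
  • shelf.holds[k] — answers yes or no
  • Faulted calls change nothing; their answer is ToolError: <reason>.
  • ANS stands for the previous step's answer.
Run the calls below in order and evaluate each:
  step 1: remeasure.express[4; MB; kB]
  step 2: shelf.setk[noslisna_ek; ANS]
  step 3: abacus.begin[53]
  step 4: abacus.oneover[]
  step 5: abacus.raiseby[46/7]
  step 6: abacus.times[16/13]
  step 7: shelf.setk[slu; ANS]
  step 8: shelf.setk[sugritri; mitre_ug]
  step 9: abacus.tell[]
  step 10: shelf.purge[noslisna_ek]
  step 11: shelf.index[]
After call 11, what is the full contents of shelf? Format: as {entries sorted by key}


> remeasure.express 4 MB kB
  4000
> shelf.setk noslisna_ek ANS
  251
> abacus.begin 53
  53
> abacus.oneover
  1/53
> abacus.raiseby 46/7
  2445/371
> abacus.times 16/13
  39120/4823
> shelf.setk slu ANS
  nil
> shelf.setk sugritri mitre_ug
  nil
> abacus.tell
  39120/4823
> shelf.purge noslisna_ek
  4000
> shelf.index
  [slu, sugritri]

Answer: {slu=39120/4823, sugritri=mitre_ug}


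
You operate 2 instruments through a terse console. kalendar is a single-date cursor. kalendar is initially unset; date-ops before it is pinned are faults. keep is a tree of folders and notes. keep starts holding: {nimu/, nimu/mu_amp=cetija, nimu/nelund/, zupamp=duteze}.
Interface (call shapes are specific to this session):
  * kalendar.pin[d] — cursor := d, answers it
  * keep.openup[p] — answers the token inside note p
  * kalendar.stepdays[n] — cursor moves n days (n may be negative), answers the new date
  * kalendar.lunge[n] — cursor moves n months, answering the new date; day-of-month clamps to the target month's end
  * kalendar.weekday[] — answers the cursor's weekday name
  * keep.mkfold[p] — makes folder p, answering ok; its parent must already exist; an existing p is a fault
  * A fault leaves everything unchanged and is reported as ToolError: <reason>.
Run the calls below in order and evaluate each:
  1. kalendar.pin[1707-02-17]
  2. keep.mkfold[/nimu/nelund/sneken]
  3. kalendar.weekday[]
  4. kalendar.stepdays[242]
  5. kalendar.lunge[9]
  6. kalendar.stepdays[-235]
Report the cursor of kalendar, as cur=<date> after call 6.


Answer: cur=1707-11-25

Derivation:
>> kalendar.pin(d='1707-02-17')
<< 1707-02-17
>> keep.mkfold(p='/nimu/nelund/sneken')
<< ok
>> kalendar.weekday()
<< Thursday
>> kalendar.stepdays(n='242')
<< 1707-10-17
>> kalendar.lunge(n='9')
<< 1708-07-17
>> kalendar.stepdays(n='-235')
<< 1707-11-25


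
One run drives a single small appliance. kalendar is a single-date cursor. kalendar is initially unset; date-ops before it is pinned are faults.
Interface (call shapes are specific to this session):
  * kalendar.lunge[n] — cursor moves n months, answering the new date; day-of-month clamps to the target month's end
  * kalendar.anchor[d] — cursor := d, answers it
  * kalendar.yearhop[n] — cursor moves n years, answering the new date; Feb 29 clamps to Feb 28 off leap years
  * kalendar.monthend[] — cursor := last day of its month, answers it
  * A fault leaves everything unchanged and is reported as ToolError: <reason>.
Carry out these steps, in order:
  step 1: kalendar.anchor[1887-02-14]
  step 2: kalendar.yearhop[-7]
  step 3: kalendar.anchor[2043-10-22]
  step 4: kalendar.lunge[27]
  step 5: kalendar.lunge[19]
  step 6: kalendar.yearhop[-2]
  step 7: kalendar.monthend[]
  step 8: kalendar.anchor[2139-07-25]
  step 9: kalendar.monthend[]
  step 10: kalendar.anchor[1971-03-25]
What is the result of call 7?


Answer: 2045-08-31

Derivation:
> anchor d: 1887-02-14
= 1887-02-14
> yearhop n: -7
= 1880-02-14
> anchor d: 2043-10-22
= 2043-10-22
> lunge n: 27
= 2046-01-22
> lunge n: 19
= 2047-08-22
> yearhop n: -2
= 2045-08-22
> monthend
= 2045-08-31
> anchor d: 2139-07-25
= 2139-07-25
> monthend
= 2139-07-31
> anchor d: 1971-03-25
= 1971-03-25


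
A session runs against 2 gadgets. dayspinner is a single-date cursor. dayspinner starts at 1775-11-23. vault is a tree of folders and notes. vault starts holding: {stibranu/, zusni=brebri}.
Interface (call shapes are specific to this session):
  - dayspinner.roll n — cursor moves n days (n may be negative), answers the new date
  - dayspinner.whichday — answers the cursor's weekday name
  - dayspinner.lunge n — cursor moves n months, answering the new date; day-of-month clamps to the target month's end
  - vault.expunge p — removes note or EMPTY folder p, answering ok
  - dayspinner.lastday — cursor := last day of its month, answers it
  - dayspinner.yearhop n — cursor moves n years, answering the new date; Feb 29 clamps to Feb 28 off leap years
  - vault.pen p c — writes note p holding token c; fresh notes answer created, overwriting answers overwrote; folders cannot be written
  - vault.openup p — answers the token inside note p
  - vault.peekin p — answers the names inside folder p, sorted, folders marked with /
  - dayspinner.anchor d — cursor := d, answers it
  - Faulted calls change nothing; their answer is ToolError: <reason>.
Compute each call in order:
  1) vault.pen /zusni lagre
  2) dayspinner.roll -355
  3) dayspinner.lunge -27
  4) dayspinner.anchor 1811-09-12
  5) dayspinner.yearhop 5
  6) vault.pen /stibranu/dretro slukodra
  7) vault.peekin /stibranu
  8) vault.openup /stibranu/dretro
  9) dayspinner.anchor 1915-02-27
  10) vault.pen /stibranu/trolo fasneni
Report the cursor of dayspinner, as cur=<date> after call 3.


I use vault.pen passing /zusni, lagre, yielding overwrote.
Now I run dayspinner.roll passing -355, → 1774-12-03.
I call dayspinner.lunge passing -27, and get 1772-09-03.
Now I run dayspinner.anchor passing 1811-09-12, which returns 1811-09-12.
Now I run dayspinner.yearhop passing 5, — result: 1816-09-12.
Using vault.pen passing /stibranu/dretro, slukodra, yielding created.
Invoking vault.peekin passing /stibranu: [dretro].
Now I run vault.openup passing /stibranu/dretro, and observe slukodra.
Next I call dayspinner.anchor passing 1915-02-27, — result: 1915-02-27.
I run vault.pen passing /stibranu/trolo, fasneni, yielding created.

Answer: cur=1772-09-03


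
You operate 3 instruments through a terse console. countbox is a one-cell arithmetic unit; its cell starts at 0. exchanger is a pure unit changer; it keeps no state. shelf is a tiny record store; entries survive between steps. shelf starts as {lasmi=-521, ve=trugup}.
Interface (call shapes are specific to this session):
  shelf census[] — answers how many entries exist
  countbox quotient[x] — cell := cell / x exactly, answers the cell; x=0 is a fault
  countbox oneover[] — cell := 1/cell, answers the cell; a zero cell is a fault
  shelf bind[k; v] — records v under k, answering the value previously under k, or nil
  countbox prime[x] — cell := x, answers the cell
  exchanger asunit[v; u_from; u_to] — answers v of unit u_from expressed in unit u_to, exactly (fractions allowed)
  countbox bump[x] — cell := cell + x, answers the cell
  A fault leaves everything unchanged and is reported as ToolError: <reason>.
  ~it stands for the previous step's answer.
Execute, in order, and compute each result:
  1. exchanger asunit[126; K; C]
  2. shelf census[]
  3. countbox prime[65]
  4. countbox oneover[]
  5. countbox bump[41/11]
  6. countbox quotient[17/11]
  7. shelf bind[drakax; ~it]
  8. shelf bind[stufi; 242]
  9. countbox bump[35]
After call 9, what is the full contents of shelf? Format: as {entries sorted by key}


Act: exchanger asunit[v→126; u_from→K; u_to→C]
Obs: -2943/20
Act: shelf census[]
Obs: 2
Act: countbox prime[x→65]
Obs: 65
Act: countbox oneover[]
Obs: 1/65
Act: countbox bump[x→41/11]
Obs: 2676/715
Act: countbox quotient[x→17/11]
Obs: 2676/1105
Act: shelf bind[k→drakax; v→~it]
Obs: nil
Act: shelf bind[k→stufi; v→242]
Obs: nil
Act: countbox bump[x→35]
Obs: 41351/1105

Answer: {drakax=2676/1105, lasmi=-521, stufi=242, ve=trugup}


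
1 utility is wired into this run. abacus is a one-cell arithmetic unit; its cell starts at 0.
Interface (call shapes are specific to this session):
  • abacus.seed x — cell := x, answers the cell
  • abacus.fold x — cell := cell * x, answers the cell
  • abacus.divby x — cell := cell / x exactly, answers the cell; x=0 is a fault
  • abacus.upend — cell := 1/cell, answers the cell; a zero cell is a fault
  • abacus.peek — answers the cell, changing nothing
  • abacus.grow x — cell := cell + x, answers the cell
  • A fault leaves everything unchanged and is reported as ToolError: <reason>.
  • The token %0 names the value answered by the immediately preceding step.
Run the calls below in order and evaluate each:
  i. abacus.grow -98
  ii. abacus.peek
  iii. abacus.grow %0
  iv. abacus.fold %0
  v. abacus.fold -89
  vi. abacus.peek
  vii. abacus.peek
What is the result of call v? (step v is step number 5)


>> abacus.grow(x→-98)
<< -98
>> abacus.peek()
<< -98
>> abacus.grow(x→%0)
<< -196
>> abacus.fold(x→%0)
<< 38416
>> abacus.fold(x→-89)
<< -3419024
>> abacus.peek()
<< -3419024
>> abacus.peek()
<< -3419024

Answer: -3419024


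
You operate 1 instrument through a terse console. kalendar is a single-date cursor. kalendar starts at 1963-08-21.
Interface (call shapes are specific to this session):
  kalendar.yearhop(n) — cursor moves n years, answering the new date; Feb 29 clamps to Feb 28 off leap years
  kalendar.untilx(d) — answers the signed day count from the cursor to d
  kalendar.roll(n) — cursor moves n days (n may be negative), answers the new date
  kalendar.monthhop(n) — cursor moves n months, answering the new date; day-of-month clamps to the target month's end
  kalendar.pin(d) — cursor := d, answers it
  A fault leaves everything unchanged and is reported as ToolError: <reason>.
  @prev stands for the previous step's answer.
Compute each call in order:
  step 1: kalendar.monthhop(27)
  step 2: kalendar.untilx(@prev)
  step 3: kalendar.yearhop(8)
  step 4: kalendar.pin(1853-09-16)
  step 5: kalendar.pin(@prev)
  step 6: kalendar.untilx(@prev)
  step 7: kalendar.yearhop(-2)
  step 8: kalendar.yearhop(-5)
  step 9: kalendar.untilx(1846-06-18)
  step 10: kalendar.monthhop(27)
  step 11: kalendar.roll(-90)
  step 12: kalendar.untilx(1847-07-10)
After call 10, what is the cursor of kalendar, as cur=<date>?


Now I run monthhop passing n=27, → 1965-11-21.
Invoking untilx passing d=@prev, which returns 0.
Then yearhop passing n=8, — result: 1973-11-21.
I invoke pin passing d=1853-09-16, and see 1853-09-16.
I try pin passing d=@prev, yielding 1853-09-16.
Now I run untilx passing d=@prev, which returns 0.
I call yearhop passing n=-2, and get 1851-09-16.
Calling yearhop passing n=-5, and see 1846-09-16.
Using untilx passing d=1846-06-18, and see -90.
I invoke monthhop passing n=27, yielding 1848-12-16.
I invoke roll passing n=-90, and get 1848-09-17.
I call untilx passing d=1847-07-10, and get -435.

Answer: cur=1848-12-16


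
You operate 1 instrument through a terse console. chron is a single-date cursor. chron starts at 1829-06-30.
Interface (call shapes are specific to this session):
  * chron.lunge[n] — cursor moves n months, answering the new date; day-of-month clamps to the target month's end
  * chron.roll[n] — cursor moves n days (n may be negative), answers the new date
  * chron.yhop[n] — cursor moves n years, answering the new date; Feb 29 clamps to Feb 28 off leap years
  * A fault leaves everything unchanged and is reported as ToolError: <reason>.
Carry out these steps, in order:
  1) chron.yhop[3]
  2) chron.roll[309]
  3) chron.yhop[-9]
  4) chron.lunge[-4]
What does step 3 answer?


Answer: 1824-05-05

Derivation:
[in] chron.yhop n='3'
  1832-06-30
[in] chron.roll n='309'
  1833-05-05
[in] chron.yhop n='-9'
  1824-05-05
[in] chron.lunge n='-4'
  1824-01-05


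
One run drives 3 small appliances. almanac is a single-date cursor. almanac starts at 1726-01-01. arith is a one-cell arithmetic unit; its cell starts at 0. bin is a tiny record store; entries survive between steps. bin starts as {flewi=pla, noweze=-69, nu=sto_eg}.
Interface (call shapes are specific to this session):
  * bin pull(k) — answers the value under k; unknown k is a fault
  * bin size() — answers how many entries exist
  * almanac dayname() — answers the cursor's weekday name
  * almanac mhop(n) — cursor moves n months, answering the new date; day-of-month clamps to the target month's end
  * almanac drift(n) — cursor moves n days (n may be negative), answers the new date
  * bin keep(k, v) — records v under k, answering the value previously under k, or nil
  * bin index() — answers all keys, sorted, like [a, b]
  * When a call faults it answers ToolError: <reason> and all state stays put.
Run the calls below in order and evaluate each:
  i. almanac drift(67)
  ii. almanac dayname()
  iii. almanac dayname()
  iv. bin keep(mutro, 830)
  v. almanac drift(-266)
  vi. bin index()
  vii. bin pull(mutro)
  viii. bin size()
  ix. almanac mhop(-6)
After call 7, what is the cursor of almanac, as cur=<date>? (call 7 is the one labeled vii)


Answer: cur=1725-06-16

Derivation:
·→ almanac drift(n=67)
·← 1726-03-09
·→ almanac dayname()
·← Saturday
·→ almanac dayname()
·← Saturday
·→ bin keep(k=mutro, v=830)
·← nil
·→ almanac drift(n=-266)
·← 1725-06-16
·→ bin index()
·← [flewi, mutro, noweze, nu]
·→ bin pull(k=mutro)
·← 830
·→ bin size()
·← 4
·→ almanac mhop(n=-6)
·← 1724-12-16


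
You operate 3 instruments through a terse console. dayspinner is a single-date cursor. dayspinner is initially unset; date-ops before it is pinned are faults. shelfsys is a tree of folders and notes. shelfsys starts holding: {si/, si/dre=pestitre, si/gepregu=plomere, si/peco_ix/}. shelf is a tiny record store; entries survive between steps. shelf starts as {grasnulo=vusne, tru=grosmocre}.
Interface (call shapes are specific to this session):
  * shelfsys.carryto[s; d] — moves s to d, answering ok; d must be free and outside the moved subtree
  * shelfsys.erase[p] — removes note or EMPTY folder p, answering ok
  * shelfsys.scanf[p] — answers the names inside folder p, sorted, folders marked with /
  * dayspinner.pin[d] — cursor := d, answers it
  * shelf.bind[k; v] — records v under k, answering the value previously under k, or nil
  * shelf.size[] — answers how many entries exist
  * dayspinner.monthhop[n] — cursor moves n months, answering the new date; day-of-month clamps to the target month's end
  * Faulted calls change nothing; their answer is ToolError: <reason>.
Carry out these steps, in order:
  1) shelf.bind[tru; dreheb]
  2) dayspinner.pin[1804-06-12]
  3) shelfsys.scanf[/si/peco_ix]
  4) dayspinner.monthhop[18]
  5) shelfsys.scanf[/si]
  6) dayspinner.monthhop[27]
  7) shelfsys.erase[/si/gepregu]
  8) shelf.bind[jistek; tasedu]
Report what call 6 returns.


[in] bind k: tru v: dreheb
  grosmocre
[in] pin d: 1804-06-12
  1804-06-12
[in] scanf p: /si/peco_ix
  []
[in] monthhop n: 18
  1805-12-12
[in] scanf p: /si
  [dre, gepregu, peco_ix/]
[in] monthhop n: 27
  1808-03-12
[in] erase p: /si/gepregu
  ok
[in] bind k: jistek v: tasedu
  nil

Answer: 1808-03-12
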